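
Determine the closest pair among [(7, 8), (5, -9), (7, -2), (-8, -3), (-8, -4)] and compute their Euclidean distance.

Computing all pairwise distances among 5 points:

d((7, 8), (5, -9)) = 17.1172
d((7, 8), (7, -2)) = 10.0
d((7, 8), (-8, -3)) = 18.6011
d((7, 8), (-8, -4)) = 19.2094
d((5, -9), (7, -2)) = 7.2801
d((5, -9), (-8, -3)) = 14.3178
d((5, -9), (-8, -4)) = 13.9284
d((7, -2), (-8, -3)) = 15.0333
d((7, -2), (-8, -4)) = 15.1327
d((-8, -3), (-8, -4)) = 1.0 <-- minimum

Closest pair: (-8, -3) and (-8, -4) with distance 1.0

The closest pair is (-8, -3) and (-8, -4) with Euclidean distance 1.0. For 5 points, brute-force pairwise comparison is shown above. For large n, the divide-and-conquer algorithm (sort by x, recurse on halves, check the dividing strip) achieves O(n log n).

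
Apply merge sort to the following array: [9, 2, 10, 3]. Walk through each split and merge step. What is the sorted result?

Merge sort trace:

Split: [9, 2, 10, 3] -> [9, 2] and [10, 3]
  Split: [9, 2] -> [9] and [2]
  Merge: [9] + [2] -> [2, 9]
  Split: [10, 3] -> [10] and [3]
  Merge: [10] + [3] -> [3, 10]
Merge: [2, 9] + [3, 10] -> [2, 3, 9, 10]

Final sorted array: [2, 3, 9, 10]

The merge sort proceeds by recursively splitting the array and merging sorted halves.
After all merges, the sorted array is [2, 3, 9, 10].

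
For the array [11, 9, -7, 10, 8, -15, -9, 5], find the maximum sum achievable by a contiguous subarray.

Using Kadane's algorithm on [11, 9, -7, 10, 8, -15, -9, 5]:

Scanning through the array:
Position 1 (value 9): max_ending_here = 20, max_so_far = 20
Position 2 (value -7): max_ending_here = 13, max_so_far = 20
Position 3 (value 10): max_ending_here = 23, max_so_far = 23
Position 4 (value 8): max_ending_here = 31, max_so_far = 31
Position 5 (value -15): max_ending_here = 16, max_so_far = 31
Position 6 (value -9): max_ending_here = 7, max_so_far = 31
Position 7 (value 5): max_ending_here = 12, max_so_far = 31

Maximum subarray: [11, 9, -7, 10, 8]
Maximum sum: 31

The maximum subarray is [11, 9, -7, 10, 8] with sum 31. This subarray runs from index 0 to index 4.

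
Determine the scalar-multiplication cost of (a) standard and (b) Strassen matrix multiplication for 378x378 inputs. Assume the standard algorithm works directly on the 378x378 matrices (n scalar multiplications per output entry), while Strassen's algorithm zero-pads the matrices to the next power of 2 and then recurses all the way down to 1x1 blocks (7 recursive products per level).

Matrix multiplication for 378x378 matrices:

Strassen's algorithm requires power-of-2 dimensions. Pad 378x378 to 512x512 (next power of 2).

Standard algorithm: 378^3 = 54010152 multiplications
Strassen's algorithm: 7^(log2(512)) = 7^9 = 40353607 multiplications
Savings: 54010152 - 40353607 = 13656545 multiplications

Standard: 54010152 multiplications (378^3). Strassen: 40353607 multiplications (7^9, after padding to 512x512). Strassen reduces 8 recursive multiplications to 7 at each level.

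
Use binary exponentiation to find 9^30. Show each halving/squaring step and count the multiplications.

Computing 9^30 by squaring (build up from 9^1; each line after the first costs one multiplication):

9^1 = 9
9^2 = (9^1)^2 = 9^2 = 81
9^3 = 9 * 9^2 = 9 * 81 = 729
9^6 = (9^3)^2 = 729^2 = 531441
9^7 = 9 * 9^6 = 9 * 531441 = 4782969
9^14 = (9^7)^2 = 4782969^2 = 22876792454961
9^15 = 9 * 9^14 = 9 * 22876792454961 = 205891132094649
9^30 = (9^15)^2 = 205891132094649^2 = 42391158275216203514294433201

Result: 42391158275216203514294433201
Multiplications needed: 7 (7 lines after 9^1)

9^30 = 42391158275216203514294433201. Using exponentiation by squaring, this requires 7 multiplications. The key idea: if the exponent is even, square the half-power; if odd, multiply by the base once.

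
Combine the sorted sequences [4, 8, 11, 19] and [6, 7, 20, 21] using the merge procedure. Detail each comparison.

Merging process:

Compare 4 vs 6: take 4 from left. Merged: [4]
Compare 8 vs 6: take 6 from right. Merged: [4, 6]
Compare 8 vs 7: take 7 from right. Merged: [4, 6, 7]
Compare 8 vs 20: take 8 from left. Merged: [4, 6, 7, 8]
Compare 11 vs 20: take 11 from left. Merged: [4, 6, 7, 8, 11]
Compare 19 vs 20: take 19 from left. Merged: [4, 6, 7, 8, 11, 19]
Append remaining from right: [20, 21]. Merged: [4, 6, 7, 8, 11, 19, 20, 21]

Final merged array: [4, 6, 7, 8, 11, 19, 20, 21]
Total comparisons: 6

The merged array is [4, 6, 7, 8, 11, 19, 20, 21], requiring 6 comparisons. The merge step runs in O(n) time where n is the total number of elements.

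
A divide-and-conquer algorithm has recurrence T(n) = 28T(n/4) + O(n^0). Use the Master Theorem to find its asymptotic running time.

Master Theorem for T(n) = 28T(n/4) + O(n^0):

a = 28, b = 4, c = 0
log_b(a) = log_4(28) = 2.4037

Case 1: c = 0 < log_4(28) = 2.4037
T(n) = O(n^(log_4 28))

For T(n) = 28T(n/4) + O(n^0): log_4(28) = 2.4037. This is Case 1 of the Master Theorem (c < log_b(a), work dominated by leaves), giving O(n^(log_4 28)).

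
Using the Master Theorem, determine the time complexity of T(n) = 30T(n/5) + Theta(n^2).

Master Theorem for T(n) = 30T(n/5) + O(n^2):

a = 30, b = 5, c = 2
log_b(a) = log_5(30) = 2.1133

Case 1: c = 2 < log_5(30) = 2.1133
T(n) = O(n^(log_5 30))

For T(n) = 30T(n/5) + O(n^2): log_5(30) = 2.1133. This is Case 1 of the Master Theorem (c < log_b(a), work dominated by leaves), giving O(n^(log_5 30)).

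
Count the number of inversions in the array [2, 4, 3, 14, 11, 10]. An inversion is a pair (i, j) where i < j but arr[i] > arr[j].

Finding inversions in [2, 4, 3, 14, 11, 10]:

(1, 2): arr[1]=4 > arr[2]=3
(3, 4): arr[3]=14 > arr[4]=11
(3, 5): arr[3]=14 > arr[5]=10
(4, 5): arr[4]=11 > arr[5]=10

Total inversions: 4

The array has 4 inversion(s): (1,2), (3,4), (3,5), (4,5). Each pair (i,j) satisfies i < j and arr[i] > arr[j].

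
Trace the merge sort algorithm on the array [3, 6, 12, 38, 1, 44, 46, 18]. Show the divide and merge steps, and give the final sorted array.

Merge sort trace:

Split: [3, 6, 12, 38, 1, 44, 46, 18] -> [3, 6, 12, 38] and [1, 44, 46, 18]
  Split: [3, 6, 12, 38] -> [3, 6] and [12, 38]
    Split: [3, 6] -> [3] and [6]
    Merge: [3] + [6] -> [3, 6]
    Split: [12, 38] -> [12] and [38]
    Merge: [12] + [38] -> [12, 38]
  Merge: [3, 6] + [12, 38] -> [3, 6, 12, 38]
  Split: [1, 44, 46, 18] -> [1, 44] and [46, 18]
    Split: [1, 44] -> [1] and [44]
    Merge: [1] + [44] -> [1, 44]
    Split: [46, 18] -> [46] and [18]
    Merge: [46] + [18] -> [18, 46]
  Merge: [1, 44] + [18, 46] -> [1, 18, 44, 46]
Merge: [3, 6, 12, 38] + [1, 18, 44, 46] -> [1, 3, 6, 12, 18, 38, 44, 46]

Final sorted array: [1, 3, 6, 12, 18, 38, 44, 46]

The merge sort proceeds by recursively splitting the array and merging sorted halves.
After all merges, the sorted array is [1, 3, 6, 12, 18, 38, 44, 46].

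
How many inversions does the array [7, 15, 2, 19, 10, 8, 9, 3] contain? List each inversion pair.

Finding inversions in [7, 15, 2, 19, 10, 8, 9, 3]:

(0, 2): arr[0]=7 > arr[2]=2
(0, 7): arr[0]=7 > arr[7]=3
(1, 2): arr[1]=15 > arr[2]=2
(1, 4): arr[1]=15 > arr[4]=10
(1, 5): arr[1]=15 > arr[5]=8
(1, 6): arr[1]=15 > arr[6]=9
(1, 7): arr[1]=15 > arr[7]=3
(3, 4): arr[3]=19 > arr[4]=10
(3, 5): arr[3]=19 > arr[5]=8
(3, 6): arr[3]=19 > arr[6]=9
(3, 7): arr[3]=19 > arr[7]=3
(4, 5): arr[4]=10 > arr[5]=8
(4, 6): arr[4]=10 > arr[6]=9
(4, 7): arr[4]=10 > arr[7]=3
(5, 7): arr[5]=8 > arr[7]=3
(6, 7): arr[6]=9 > arr[7]=3

Total inversions: 16

The array has 16 inversion(s): (0,2), (0,7), (1,2), (1,4), (1,5), (1,6), (1,7), (3,4), (3,5), (3,6), (3,7), (4,5), (4,6), (4,7), (5,7), (6,7). Each pair (i,j) satisfies i < j and arr[i] > arr[j].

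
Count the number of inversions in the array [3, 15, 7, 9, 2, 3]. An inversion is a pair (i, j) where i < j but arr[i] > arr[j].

Finding inversions in [3, 15, 7, 9, 2, 3]:

(0, 4): arr[0]=3 > arr[4]=2
(1, 2): arr[1]=15 > arr[2]=7
(1, 3): arr[1]=15 > arr[3]=9
(1, 4): arr[1]=15 > arr[4]=2
(1, 5): arr[1]=15 > arr[5]=3
(2, 4): arr[2]=7 > arr[4]=2
(2, 5): arr[2]=7 > arr[5]=3
(3, 4): arr[3]=9 > arr[4]=2
(3, 5): arr[3]=9 > arr[5]=3

Total inversions: 9

The array has 9 inversion(s): (0,4), (1,2), (1,3), (1,4), (1,5), (2,4), (2,5), (3,4), (3,5). Each pair (i,j) satisfies i < j and arr[i] > arr[j].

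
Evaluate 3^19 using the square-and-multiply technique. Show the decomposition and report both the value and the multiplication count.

Computing 3^19 by squaring (build up from 3^1; each line after the first costs one multiplication):

3^1 = 3
3^2 = (3^1)^2 = 3^2 = 9
3^4 = (3^2)^2 = 9^2 = 81
3^8 = (3^4)^2 = 81^2 = 6561
3^9 = 3 * 3^8 = 3 * 6561 = 19683
3^18 = (3^9)^2 = 19683^2 = 387420489
3^19 = 3 * 3^18 = 3 * 387420489 = 1162261467

Result: 1162261467
Multiplications needed: 6 (6 lines after 3^1)

3^19 = 1162261467. Using exponentiation by squaring, this requires 6 multiplications. The key idea: if the exponent is even, square the half-power; if odd, multiply by the base once.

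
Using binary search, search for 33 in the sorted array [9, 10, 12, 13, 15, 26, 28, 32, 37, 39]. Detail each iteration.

Binary search for 33 in [9, 10, 12, 13, 15, 26, 28, 32, 37, 39]:

lo=0, hi=9, mid=4, arr[mid]=15 -> 15 < 33, search right half
lo=5, hi=9, mid=7, arr[mid]=32 -> 32 < 33, search right half
lo=8, hi=9, mid=8, arr[mid]=37 -> 37 > 33, search left half
lo=8 > hi=7, target 33 not found

Binary search determines that 33 is not in the array after 3 comparisons. The search space was exhausted without finding the target.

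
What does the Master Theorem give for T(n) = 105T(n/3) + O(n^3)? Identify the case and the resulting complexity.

Master Theorem for T(n) = 105T(n/3) + O(n^3):

a = 105, b = 3, c = 3
log_b(a) = log_3(105) = 4.2362

Case 1: c = 3 < log_3(105) = 4.2362
T(n) = O(n^(log_3 105))

For T(n) = 105T(n/3) + O(n^3): log_3(105) = 4.2362. This is Case 1 of the Master Theorem (c < log_b(a), work dominated by leaves), giving O(n^(log_3 105)).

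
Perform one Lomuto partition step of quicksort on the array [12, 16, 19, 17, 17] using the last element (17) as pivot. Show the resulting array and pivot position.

Lomuto partition with pivot = 17:

Initial array: [12, 16, 19, 17, 17]

arr[0]=12 <= 17: swap with position 0, array becomes [12, 16, 19, 17, 17]
arr[1]=16 <= 17: swap with position 1, array becomes [12, 16, 19, 17, 17]
arr[2]=19 > 17: no swap
arr[3]=17 <= 17: swap with position 2, array becomes [12, 16, 17, 19, 17]

Place pivot at position 3: [12, 16, 17, 17, 19]
Pivot position: 3

After partitioning with pivot 17, the array becomes [12, 16, 17, 17, 19]. The pivot is placed at index 3. All elements to the left of the pivot are <= 17, and all elements to the right are > 17.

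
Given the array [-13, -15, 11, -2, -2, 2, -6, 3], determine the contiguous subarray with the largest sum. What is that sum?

Using Kadane's algorithm on [-13, -15, 11, -2, -2, 2, -6, 3]:

Scanning through the array:
Position 1 (value -15): max_ending_here = -15, max_so_far = -13
Position 2 (value 11): max_ending_here = 11, max_so_far = 11
Position 3 (value -2): max_ending_here = 9, max_so_far = 11
Position 4 (value -2): max_ending_here = 7, max_so_far = 11
Position 5 (value 2): max_ending_here = 9, max_so_far = 11
Position 6 (value -6): max_ending_here = 3, max_so_far = 11
Position 7 (value 3): max_ending_here = 6, max_so_far = 11

Maximum subarray: [11]
Maximum sum: 11

The maximum subarray is [11] with sum 11. This subarray runs from index 2 to index 2.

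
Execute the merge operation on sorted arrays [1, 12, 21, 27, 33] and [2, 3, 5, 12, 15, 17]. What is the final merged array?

Merging process:

Compare 1 vs 2: take 1 from left. Merged: [1]
Compare 12 vs 2: take 2 from right. Merged: [1, 2]
Compare 12 vs 3: take 3 from right. Merged: [1, 2, 3]
Compare 12 vs 5: take 5 from right. Merged: [1, 2, 3, 5]
Compare 12 vs 12: take 12 from left. Merged: [1, 2, 3, 5, 12]
Compare 21 vs 12: take 12 from right. Merged: [1, 2, 3, 5, 12, 12]
Compare 21 vs 15: take 15 from right. Merged: [1, 2, 3, 5, 12, 12, 15]
Compare 21 vs 17: take 17 from right. Merged: [1, 2, 3, 5, 12, 12, 15, 17]
Append remaining from left: [21, 27, 33]. Merged: [1, 2, 3, 5, 12, 12, 15, 17, 21, 27, 33]

Final merged array: [1, 2, 3, 5, 12, 12, 15, 17, 21, 27, 33]
Total comparisons: 8

The merged array is [1, 2, 3, 5, 12, 12, 15, 17, 21, 27, 33], requiring 8 comparisons. The merge step runs in O(n) time where n is the total number of elements.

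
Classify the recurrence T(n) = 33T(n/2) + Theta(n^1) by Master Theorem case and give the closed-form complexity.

Master Theorem for T(n) = 33T(n/2) + O(n^1):

a = 33, b = 2, c = 1
log_b(a) = log_2(33) = 5.0444

Case 1: c = 1 < log_2(33) = 5.0444
T(n) = O(n^(log_2 33))

For T(n) = 33T(n/2) + O(n^1): log_2(33) = 5.0444. This is Case 1 of the Master Theorem (c < log_b(a), work dominated by leaves), giving O(n^(log_2 33)).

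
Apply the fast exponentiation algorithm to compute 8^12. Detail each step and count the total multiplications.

Computing 8^12 by squaring (build up from 8^1; each line after the first costs one multiplication):

8^1 = 8
8^2 = (8^1)^2 = 8^2 = 64
8^3 = 8 * 8^2 = 8 * 64 = 512
8^6 = (8^3)^2 = 512^2 = 262144
8^12 = (8^6)^2 = 262144^2 = 68719476736

Result: 68719476736
Multiplications needed: 4 (4 lines after 8^1)

8^12 = 68719476736. Using exponentiation by squaring, this requires 4 multiplications. The key idea: if the exponent is even, square the half-power; if odd, multiply by the base once.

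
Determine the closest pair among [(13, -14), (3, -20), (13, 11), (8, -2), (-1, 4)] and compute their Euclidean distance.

Computing all pairwise distances among 5 points:

d((13, -14), (3, -20)) = 11.6619
d((13, -14), (13, 11)) = 25.0
d((13, -14), (8, -2)) = 13.0
d((13, -14), (-1, 4)) = 22.8035
d((3, -20), (13, 11)) = 32.573
d((3, -20), (8, -2)) = 18.6815
d((3, -20), (-1, 4)) = 24.3311
d((13, 11), (8, -2)) = 13.9284
d((13, 11), (-1, 4)) = 15.6525
d((8, -2), (-1, 4)) = 10.8167 <-- minimum

Closest pair: (8, -2) and (-1, 4) with distance 10.8167

The closest pair is (8, -2) and (-1, 4) with Euclidean distance 10.8167. For 5 points, brute-force pairwise comparison is shown above. For large n, the divide-and-conquer algorithm (sort by x, recurse on halves, check the dividing strip) achieves O(n log n).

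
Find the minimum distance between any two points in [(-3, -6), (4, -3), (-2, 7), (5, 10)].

Computing all pairwise distances among 4 points:

d((-3, -6), (4, -3)) = 7.6158 <-- minimum
d((-3, -6), (-2, 7)) = 13.0384
d((-3, -6), (5, 10)) = 17.8885
d((4, -3), (-2, 7)) = 11.6619
d((4, -3), (5, 10)) = 13.0384
d((-2, 7), (5, 10)) = 7.6158 <-- minimum

Minimum distance: 7.6158 (tie among 2 pairs: (-3, -6) and (4, -3); (-2, 7) and (5, 10))

The minimum Euclidean distance is 7.6158. There is a tie: 2 pairs achieve this minimum — (-3, -6) and (4, -3); (-2, 7) and (5, 10). Any of these is a valid closest pair. For 4 points, brute-force pairwise comparison is shown above. For large n, the divide-and-conquer algorithm (sort by x, recurse on halves, check the dividing strip) achieves O(n log n).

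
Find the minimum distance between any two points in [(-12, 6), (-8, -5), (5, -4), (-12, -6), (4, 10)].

Computing all pairwise distances among 5 points:

d((-12, 6), (-8, -5)) = 11.7047
d((-12, 6), (5, -4)) = 19.7231
d((-12, 6), (-12, -6)) = 12.0
d((-12, 6), (4, 10)) = 16.4924
d((-8, -5), (5, -4)) = 13.0384
d((-8, -5), (-12, -6)) = 4.1231 <-- minimum
d((-8, -5), (4, 10)) = 19.2094
d((5, -4), (-12, -6)) = 17.1172
d((5, -4), (4, 10)) = 14.0357
d((-12, -6), (4, 10)) = 22.6274

Closest pair: (-8, -5) and (-12, -6) with distance 4.1231

The closest pair is (-8, -5) and (-12, -6) with Euclidean distance 4.1231. For 5 points, brute-force pairwise comparison is shown above. For large n, the divide-and-conquer algorithm (sort by x, recurse on halves, check the dividing strip) achieves O(n log n).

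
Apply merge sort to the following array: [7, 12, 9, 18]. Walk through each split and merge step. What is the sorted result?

Merge sort trace:

Split: [7, 12, 9, 18] -> [7, 12] and [9, 18]
  Split: [7, 12] -> [7] and [12]
  Merge: [7] + [12] -> [7, 12]
  Split: [9, 18] -> [9] and [18]
  Merge: [9] + [18] -> [9, 18]
Merge: [7, 12] + [9, 18] -> [7, 9, 12, 18]

Final sorted array: [7, 9, 12, 18]

The merge sort proceeds by recursively splitting the array and merging sorted halves.
After all merges, the sorted array is [7, 9, 12, 18].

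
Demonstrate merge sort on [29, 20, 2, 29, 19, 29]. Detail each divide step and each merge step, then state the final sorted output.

Merge sort trace:

Split: [29, 20, 2, 29, 19, 29] -> [29, 20, 2] and [29, 19, 29]
  Split: [29, 20, 2] -> [29] and [20, 2]
    Split: [20, 2] -> [20] and [2]
    Merge: [20] + [2] -> [2, 20]
  Merge: [29] + [2, 20] -> [2, 20, 29]
  Split: [29, 19, 29] -> [29] and [19, 29]
    Split: [19, 29] -> [19] and [29]
    Merge: [19] + [29] -> [19, 29]
  Merge: [29] + [19, 29] -> [19, 29, 29]
Merge: [2, 20, 29] + [19, 29, 29] -> [2, 19, 20, 29, 29, 29]

Final sorted array: [2, 19, 20, 29, 29, 29]

The merge sort proceeds by recursively splitting the array and merging sorted halves.
After all merges, the sorted array is [2, 19, 20, 29, 29, 29].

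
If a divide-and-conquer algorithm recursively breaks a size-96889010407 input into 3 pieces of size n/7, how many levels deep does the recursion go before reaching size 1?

For divide and conquer with division factor 7:

Problem sizes at each level:
Level 0: 96889010407
Level 1: 13841287201
Level 2: 1977326743
Level 3: 282475249
Level 4: 40353607
Level 5: 5764801
Level 6: 823543
Level 7: 117649
Level 8: 16807
Level 9: 2401
Level 10: 343
Level 11: 49
Level 12: 7
Level 13: 1

The root is level 0 and the size-1 base case is level 13 (the tree spans levels 0 through 13, i.e. 14 levels counting the root), so the depth is the number of divisions: log_7(96889010407) = 13

The recursion tree depth is log_7(96889010407) = 13. At each level, the problem size is divided by 7, so it takes 13 divisions to reduce to a base case of size 1. The algorithm makes 3 recursive calls at each level.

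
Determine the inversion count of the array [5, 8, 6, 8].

Finding inversions in [5, 8, 6, 8]:

(1, 2): arr[1]=8 > arr[2]=6

Total inversions: 1

The array has 1 inversion(s): (1,2). Each pair (i,j) satisfies i < j and arr[i] > arr[j].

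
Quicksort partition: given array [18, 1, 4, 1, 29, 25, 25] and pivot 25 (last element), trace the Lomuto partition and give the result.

Lomuto partition with pivot = 25:

Initial array: [18, 1, 4, 1, 29, 25, 25]

arr[0]=18 <= 25: swap with position 0, array becomes [18, 1, 4, 1, 29, 25, 25]
arr[1]=1 <= 25: swap with position 1, array becomes [18, 1, 4, 1, 29, 25, 25]
arr[2]=4 <= 25: swap with position 2, array becomes [18, 1, 4, 1, 29, 25, 25]
arr[3]=1 <= 25: swap with position 3, array becomes [18, 1, 4, 1, 29, 25, 25]
arr[4]=29 > 25: no swap
arr[5]=25 <= 25: swap with position 4, array becomes [18, 1, 4, 1, 25, 29, 25]

Place pivot at position 5: [18, 1, 4, 1, 25, 25, 29]
Pivot position: 5

After partitioning with pivot 25, the array becomes [18, 1, 4, 1, 25, 25, 29]. The pivot is placed at index 5. All elements to the left of the pivot are <= 25, and all elements to the right are > 25.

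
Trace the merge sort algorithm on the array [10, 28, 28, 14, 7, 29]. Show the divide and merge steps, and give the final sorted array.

Merge sort trace:

Split: [10, 28, 28, 14, 7, 29] -> [10, 28, 28] and [14, 7, 29]
  Split: [10, 28, 28] -> [10] and [28, 28]
    Split: [28, 28] -> [28] and [28]
    Merge: [28] + [28] -> [28, 28]
  Merge: [10] + [28, 28] -> [10, 28, 28]
  Split: [14, 7, 29] -> [14] and [7, 29]
    Split: [7, 29] -> [7] and [29]
    Merge: [7] + [29] -> [7, 29]
  Merge: [14] + [7, 29] -> [7, 14, 29]
Merge: [10, 28, 28] + [7, 14, 29] -> [7, 10, 14, 28, 28, 29]

Final sorted array: [7, 10, 14, 28, 28, 29]

The merge sort proceeds by recursively splitting the array and merging sorted halves.
After all merges, the sorted array is [7, 10, 14, 28, 28, 29].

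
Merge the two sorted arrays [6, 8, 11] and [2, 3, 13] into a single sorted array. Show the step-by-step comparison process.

Merging process:

Compare 6 vs 2: take 2 from right. Merged: [2]
Compare 6 vs 3: take 3 from right. Merged: [2, 3]
Compare 6 vs 13: take 6 from left. Merged: [2, 3, 6]
Compare 8 vs 13: take 8 from left. Merged: [2, 3, 6, 8]
Compare 11 vs 13: take 11 from left. Merged: [2, 3, 6, 8, 11]
Append remaining from right: [13]. Merged: [2, 3, 6, 8, 11, 13]

Final merged array: [2, 3, 6, 8, 11, 13]
Total comparisons: 5

The merged array is [2, 3, 6, 8, 11, 13], requiring 5 comparisons. The merge step runs in O(n) time where n is the total number of elements.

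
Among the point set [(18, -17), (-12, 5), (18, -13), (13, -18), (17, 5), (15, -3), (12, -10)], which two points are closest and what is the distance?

Computing all pairwise distances among 7 points:

d((18, -17), (-12, 5)) = 37.2022
d((18, -17), (18, -13)) = 4.0 <-- minimum
d((18, -17), (13, -18)) = 5.099
d((18, -17), (17, 5)) = 22.0227
d((18, -17), (15, -3)) = 14.3178
d((18, -17), (12, -10)) = 9.2195
d((-12, 5), (18, -13)) = 34.9857
d((-12, 5), (13, -18)) = 33.9706
d((-12, 5), (17, 5)) = 29.0
d((-12, 5), (15, -3)) = 28.1603
d((-12, 5), (12, -10)) = 28.3019
d((18, -13), (13, -18)) = 7.0711
d((18, -13), (17, 5)) = 18.0278
d((18, -13), (15, -3)) = 10.4403
d((18, -13), (12, -10)) = 6.7082
d((13, -18), (17, 5)) = 23.3452
d((13, -18), (15, -3)) = 15.1327
d((13, -18), (12, -10)) = 8.0623
d((17, 5), (15, -3)) = 8.2462
d((17, 5), (12, -10)) = 15.8114
d((15, -3), (12, -10)) = 7.6158

Closest pair: (18, -17) and (18, -13) with distance 4.0

The closest pair is (18, -17) and (18, -13) with Euclidean distance 4.0. For 7 points, brute-force pairwise comparison is shown above. For large n, the divide-and-conquer algorithm (sort by x, recurse on halves, check the dividing strip) achieves O(n log n).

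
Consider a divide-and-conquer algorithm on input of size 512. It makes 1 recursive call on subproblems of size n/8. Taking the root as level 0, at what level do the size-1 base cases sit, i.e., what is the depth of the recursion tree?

For divide and conquer with division factor 8:

Problem sizes at each level:
Level 0: 512
Level 1: 64
Level 2: 8
Level 3: 1

The root is level 0 and the size-1 base case is level 3 (the tree spans levels 0 through 3, i.e. 4 levels counting the root), so the depth is the number of divisions: log_8(512) = 3

The recursion tree depth is log_8(512) = 3. At each level, the problem size is divided by 8, so it takes 3 divisions to reduce to a base case of size 1. The algorithm makes 1 recursive call at each level.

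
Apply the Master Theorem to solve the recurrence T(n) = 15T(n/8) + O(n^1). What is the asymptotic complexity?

Master Theorem for T(n) = 15T(n/8) + O(n^1):

a = 15, b = 8, c = 1
log_b(a) = log_8(15) = 1.3023

Case 1: c = 1 < log_8(15) = 1.3023
T(n) = O(n^(log_8 15))

For T(n) = 15T(n/8) + O(n^1): log_8(15) = 1.3023. This is Case 1 of the Master Theorem (c < log_b(a), work dominated by leaves), giving O(n^(log_8 15)).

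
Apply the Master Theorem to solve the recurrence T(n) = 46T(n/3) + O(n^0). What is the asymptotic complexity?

Master Theorem for T(n) = 46T(n/3) + O(n^0):

a = 46, b = 3, c = 0
log_b(a) = log_3(46) = 3.4850

Case 1: c = 0 < log_3(46) = 3.4850
T(n) = O(n^(log_3 46))

For T(n) = 46T(n/3) + O(n^0): log_3(46) = 3.4850. This is Case 1 of the Master Theorem (c < log_b(a), work dominated by leaves), giving O(n^(log_3 46)).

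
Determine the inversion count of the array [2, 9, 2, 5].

Finding inversions in [2, 9, 2, 5]:

(1, 2): arr[1]=9 > arr[2]=2
(1, 3): arr[1]=9 > arr[3]=5

Total inversions: 2

The array has 2 inversion(s): (1,2), (1,3). Each pair (i,j) satisfies i < j and arr[i] > arr[j].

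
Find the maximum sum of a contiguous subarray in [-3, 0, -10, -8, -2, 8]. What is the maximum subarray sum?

Using Kadane's algorithm on [-3, 0, -10, -8, -2, 8]:

Scanning through the array:
Position 1 (value 0): max_ending_here = 0, max_so_far = 0
Position 2 (value -10): max_ending_here = -10, max_so_far = 0
Position 3 (value -8): max_ending_here = -8, max_so_far = 0
Position 4 (value -2): max_ending_here = -2, max_so_far = 0
Position 5 (value 8): max_ending_here = 8, max_so_far = 8

Maximum subarray: [8]
Maximum sum: 8

The maximum subarray is [8] with sum 8. This subarray runs from index 5 to index 5.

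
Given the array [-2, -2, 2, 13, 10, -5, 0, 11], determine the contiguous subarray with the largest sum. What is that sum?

Using Kadane's algorithm on [-2, -2, 2, 13, 10, -5, 0, 11]:

Scanning through the array:
Position 1 (value -2): max_ending_here = -2, max_so_far = -2
Position 2 (value 2): max_ending_here = 2, max_so_far = 2
Position 3 (value 13): max_ending_here = 15, max_so_far = 15
Position 4 (value 10): max_ending_here = 25, max_so_far = 25
Position 5 (value -5): max_ending_here = 20, max_so_far = 25
Position 6 (value 0): max_ending_here = 20, max_so_far = 25
Position 7 (value 11): max_ending_here = 31, max_so_far = 31

Maximum subarray: [2, 13, 10, -5, 0, 11]
Maximum sum: 31

The maximum subarray is [2, 13, 10, -5, 0, 11] with sum 31. This subarray runs from index 2 to index 7.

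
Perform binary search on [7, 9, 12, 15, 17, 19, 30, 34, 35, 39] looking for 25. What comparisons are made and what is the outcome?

Binary search for 25 in [7, 9, 12, 15, 17, 19, 30, 34, 35, 39]:

lo=0, hi=9, mid=4, arr[mid]=17 -> 17 < 25, search right half
lo=5, hi=9, mid=7, arr[mid]=34 -> 34 > 25, search left half
lo=5, hi=6, mid=5, arr[mid]=19 -> 19 < 25, search right half
lo=6, hi=6, mid=6, arr[mid]=30 -> 30 > 25, search left half
lo=6 > hi=5, target 25 not found

Binary search determines that 25 is not in the array after 4 comparisons. The search space was exhausted without finding the target.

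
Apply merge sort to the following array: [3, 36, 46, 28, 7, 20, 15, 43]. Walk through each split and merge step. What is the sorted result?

Merge sort trace:

Split: [3, 36, 46, 28, 7, 20, 15, 43] -> [3, 36, 46, 28] and [7, 20, 15, 43]
  Split: [3, 36, 46, 28] -> [3, 36] and [46, 28]
    Split: [3, 36] -> [3] and [36]
    Merge: [3] + [36] -> [3, 36]
    Split: [46, 28] -> [46] and [28]
    Merge: [46] + [28] -> [28, 46]
  Merge: [3, 36] + [28, 46] -> [3, 28, 36, 46]
  Split: [7, 20, 15, 43] -> [7, 20] and [15, 43]
    Split: [7, 20] -> [7] and [20]
    Merge: [7] + [20] -> [7, 20]
    Split: [15, 43] -> [15] and [43]
    Merge: [15] + [43] -> [15, 43]
  Merge: [7, 20] + [15, 43] -> [7, 15, 20, 43]
Merge: [3, 28, 36, 46] + [7, 15, 20, 43] -> [3, 7, 15, 20, 28, 36, 43, 46]

Final sorted array: [3, 7, 15, 20, 28, 36, 43, 46]

The merge sort proceeds by recursively splitting the array and merging sorted halves.
After all merges, the sorted array is [3, 7, 15, 20, 28, 36, 43, 46].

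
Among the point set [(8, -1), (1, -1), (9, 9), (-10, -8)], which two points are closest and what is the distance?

Computing all pairwise distances among 4 points:

d((8, -1), (1, -1)) = 7.0 <-- minimum
d((8, -1), (9, 9)) = 10.0499
d((8, -1), (-10, -8)) = 19.3132
d((1, -1), (9, 9)) = 12.8062
d((1, -1), (-10, -8)) = 13.0384
d((9, 9), (-10, -8)) = 25.4951

Closest pair: (8, -1) and (1, -1) with distance 7.0

The closest pair is (8, -1) and (1, -1) with Euclidean distance 7.0. For 4 points, brute-force pairwise comparison is shown above. For large n, the divide-and-conquer algorithm (sort by x, recurse on halves, check the dividing strip) achieves O(n log n).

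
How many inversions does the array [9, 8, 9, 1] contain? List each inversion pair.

Finding inversions in [9, 8, 9, 1]:

(0, 1): arr[0]=9 > arr[1]=8
(0, 3): arr[0]=9 > arr[3]=1
(1, 3): arr[1]=8 > arr[3]=1
(2, 3): arr[2]=9 > arr[3]=1

Total inversions: 4

The array has 4 inversion(s): (0,1), (0,3), (1,3), (2,3). Each pair (i,j) satisfies i < j and arr[i] > arr[j].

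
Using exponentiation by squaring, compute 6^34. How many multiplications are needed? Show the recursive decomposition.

Computing 6^34 by squaring (build up from 6^1; each line after the first costs one multiplication):

6^1 = 6
6^2 = (6^1)^2 = 6^2 = 36
6^4 = (6^2)^2 = 36^2 = 1296
6^8 = (6^4)^2 = 1296^2 = 1679616
6^16 = (6^8)^2 = 1679616^2 = 2821109907456
6^17 = 6 * 6^16 = 6 * 2821109907456 = 16926659444736
6^34 = (6^17)^2 = 16926659444736^2 = 286511799958070431838109696

Result: 286511799958070431838109696
Multiplications needed: 6 (6 lines after 6^1)

6^34 = 286511799958070431838109696. Using exponentiation by squaring, this requires 6 multiplications. The key idea: if the exponent is even, square the half-power; if odd, multiply by the base once.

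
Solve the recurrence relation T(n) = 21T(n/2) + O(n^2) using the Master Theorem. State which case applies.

Master Theorem for T(n) = 21T(n/2) + O(n^2):

a = 21, b = 2, c = 2
log_b(a) = log_2(21) = 4.3923

Case 1: c = 2 < log_2(21) = 4.3923
T(n) = O(n^(log_2 21))

For T(n) = 21T(n/2) + O(n^2): log_2(21) = 4.3923. This is Case 1 of the Master Theorem (c < log_b(a), work dominated by leaves), giving O(n^(log_2 21)).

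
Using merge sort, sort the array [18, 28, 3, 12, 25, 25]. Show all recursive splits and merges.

Merge sort trace:

Split: [18, 28, 3, 12, 25, 25] -> [18, 28, 3] and [12, 25, 25]
  Split: [18, 28, 3] -> [18] and [28, 3]
    Split: [28, 3] -> [28] and [3]
    Merge: [28] + [3] -> [3, 28]
  Merge: [18] + [3, 28] -> [3, 18, 28]
  Split: [12, 25, 25] -> [12] and [25, 25]
    Split: [25, 25] -> [25] and [25]
    Merge: [25] + [25] -> [25, 25]
  Merge: [12] + [25, 25] -> [12, 25, 25]
Merge: [3, 18, 28] + [12, 25, 25] -> [3, 12, 18, 25, 25, 28]

Final sorted array: [3, 12, 18, 25, 25, 28]

The merge sort proceeds by recursively splitting the array and merging sorted halves.
After all merges, the sorted array is [3, 12, 18, 25, 25, 28].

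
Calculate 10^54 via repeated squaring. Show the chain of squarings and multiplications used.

Computing 10^54 by squaring (build up from 10^1; each line after the first costs one multiplication):

10^1 = 10
10^2 = (10^1)^2 = 10^2 = 100
10^3 = 10 * 10^2 = 10 * 100 = 1000
10^6 = (10^3)^2 = 1000^2 = 1000000
10^12 = (10^6)^2 = 1000000^2 = 1000000000000
10^13 = 10 * 10^12 = 10 * 1000000000000 = 10000000000000
10^26 = (10^13)^2 = 10000000000000^2 = 100000000000000000000000000
10^27 = 10 * 10^26 = 10 * 100000000000000000000000000 = 1000000000000000000000000000
10^54 = (10^27)^2 = 1000000000000000000000000000^2 = 1000000000000000000000000000000000000000000000000000000

Result: 1000000000000000000000000000000000000000000000000000000
Multiplications needed: 8 (8 lines after 10^1)

10^54 = 1000000000000000000000000000000000000000000000000000000. Using exponentiation by squaring, this requires 8 multiplications. The key idea: if the exponent is even, square the half-power; if odd, multiply by the base once.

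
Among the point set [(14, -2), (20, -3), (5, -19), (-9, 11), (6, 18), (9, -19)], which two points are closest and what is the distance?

Computing all pairwise distances among 6 points:

d((14, -2), (20, -3)) = 6.0828
d((14, -2), (5, -19)) = 19.2354
d((14, -2), (-9, 11)) = 26.4197
d((14, -2), (6, 18)) = 21.5407
d((14, -2), (9, -19)) = 17.72
d((20, -3), (5, -19)) = 21.9317
d((20, -3), (-9, 11)) = 32.2025
d((20, -3), (6, 18)) = 25.2389
d((20, -3), (9, -19)) = 19.4165
d((5, -19), (-9, 11)) = 33.1059
d((5, -19), (6, 18)) = 37.0135
d((5, -19), (9, -19)) = 4.0 <-- minimum
d((-9, 11), (6, 18)) = 16.5529
d((-9, 11), (9, -19)) = 34.9857
d((6, 18), (9, -19)) = 37.1214

Closest pair: (5, -19) and (9, -19) with distance 4.0

The closest pair is (5, -19) and (9, -19) with Euclidean distance 4.0. For 6 points, brute-force pairwise comparison is shown above. For large n, the divide-and-conquer algorithm (sort by x, recurse on halves, check the dividing strip) achieves O(n log n).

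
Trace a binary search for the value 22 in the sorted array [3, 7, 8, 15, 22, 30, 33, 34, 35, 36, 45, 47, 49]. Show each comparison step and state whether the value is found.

Binary search for 22 in [3, 7, 8, 15, 22, 30, 33, 34, 35, 36, 45, 47, 49]:

lo=0, hi=12, mid=6, arr[mid]=33 -> 33 > 22, search left half
lo=0, hi=5, mid=2, arr[mid]=8 -> 8 < 22, search right half
lo=3, hi=5, mid=4, arr[mid]=22 -> Found target at index 4!

Binary search finds 22 at index 4 after 3 comparisons. The search repeatedly halves the search space by comparing with the middle element.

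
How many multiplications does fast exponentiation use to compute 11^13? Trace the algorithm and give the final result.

Computing 11^13 by squaring (build up from 11^1; each line after the first costs one multiplication):

11^1 = 11
11^2 = (11^1)^2 = 11^2 = 121
11^3 = 11 * 11^2 = 11 * 121 = 1331
11^6 = (11^3)^2 = 1331^2 = 1771561
11^12 = (11^6)^2 = 1771561^2 = 3138428376721
11^13 = 11 * 11^12 = 11 * 3138428376721 = 34522712143931

Result: 34522712143931
Multiplications needed: 5 (5 lines after 11^1)

11^13 = 34522712143931. Using exponentiation by squaring, this requires 5 multiplications. The key idea: if the exponent is even, square the half-power; if odd, multiply by the base once.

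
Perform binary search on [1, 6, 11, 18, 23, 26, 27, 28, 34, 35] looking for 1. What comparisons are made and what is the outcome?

Binary search for 1 in [1, 6, 11, 18, 23, 26, 27, 28, 34, 35]:

lo=0, hi=9, mid=4, arr[mid]=23 -> 23 > 1, search left half
lo=0, hi=3, mid=1, arr[mid]=6 -> 6 > 1, search left half
lo=0, hi=0, mid=0, arr[mid]=1 -> Found target at index 0!

Binary search finds 1 at index 0 after 3 comparisons. The search repeatedly halves the search space by comparing with the middle element.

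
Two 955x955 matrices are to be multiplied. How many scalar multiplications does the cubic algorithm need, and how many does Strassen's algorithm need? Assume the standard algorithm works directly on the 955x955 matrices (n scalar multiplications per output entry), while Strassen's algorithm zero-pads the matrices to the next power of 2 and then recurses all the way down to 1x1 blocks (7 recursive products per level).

Matrix multiplication for 955x955 matrices:

Strassen's algorithm requires power-of-2 dimensions. Pad 955x955 to 1024x1024 (next power of 2).

Standard algorithm: 955^3 = 870983875 multiplications
Strassen's algorithm: 7^(log2(1024)) = 7^10 = 282475249 multiplications
Savings: 870983875 - 282475249 = 588508626 multiplications

Standard: 870983875 multiplications (955^3). Strassen: 282475249 multiplications (7^10, after padding to 1024x1024). Strassen reduces 8 recursive multiplications to 7 at each level.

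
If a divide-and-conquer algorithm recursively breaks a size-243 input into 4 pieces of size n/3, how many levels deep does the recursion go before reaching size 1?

For divide and conquer with division factor 3:

Problem sizes at each level:
Level 0: 243
Level 1: 81
Level 2: 27
Level 3: 9
Level 4: 3
Level 5: 1

The root is level 0 and the size-1 base case is level 5 (the tree spans levels 0 through 5, i.e. 6 levels counting the root), so the depth is the number of divisions: log_3(243) = 5

The recursion tree depth is log_3(243) = 5. At each level, the problem size is divided by 3, so it takes 5 divisions to reduce to a base case of size 1. The algorithm makes 4 recursive calls at each level.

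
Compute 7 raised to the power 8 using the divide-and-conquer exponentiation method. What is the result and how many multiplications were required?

Computing 7^8 by squaring (build up from 7^1; each line after the first costs one multiplication):

7^1 = 7
7^2 = (7^1)^2 = 7^2 = 49
7^4 = (7^2)^2 = 49^2 = 2401
7^8 = (7^4)^2 = 2401^2 = 5764801

Result: 5764801
Multiplications needed: 3 (3 lines after 7^1)

7^8 = 5764801. Using exponentiation by squaring, this requires 3 multiplications. The key idea: if the exponent is even, square the half-power; if odd, multiply by the base once.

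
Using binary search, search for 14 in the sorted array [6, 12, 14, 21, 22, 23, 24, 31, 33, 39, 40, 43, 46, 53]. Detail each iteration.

Binary search for 14 in [6, 12, 14, 21, 22, 23, 24, 31, 33, 39, 40, 43, 46, 53]:

lo=0, hi=13, mid=6, arr[mid]=24 -> 24 > 14, search left half
lo=0, hi=5, mid=2, arr[mid]=14 -> Found target at index 2!

Binary search finds 14 at index 2 after 2 comparisons. The search repeatedly halves the search space by comparing with the middle element.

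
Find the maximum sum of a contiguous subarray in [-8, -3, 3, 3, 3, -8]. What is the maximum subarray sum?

Using Kadane's algorithm on [-8, -3, 3, 3, 3, -8]:

Scanning through the array:
Position 1 (value -3): max_ending_here = -3, max_so_far = -3
Position 2 (value 3): max_ending_here = 3, max_so_far = 3
Position 3 (value 3): max_ending_here = 6, max_so_far = 6
Position 4 (value 3): max_ending_here = 9, max_so_far = 9
Position 5 (value -8): max_ending_here = 1, max_so_far = 9

Maximum subarray: [3, 3, 3]
Maximum sum: 9

The maximum subarray is [3, 3, 3] with sum 9. This subarray runs from index 2 to index 4.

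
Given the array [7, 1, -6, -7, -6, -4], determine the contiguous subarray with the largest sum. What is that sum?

Using Kadane's algorithm on [7, 1, -6, -7, -6, -4]:

Scanning through the array:
Position 1 (value 1): max_ending_here = 8, max_so_far = 8
Position 2 (value -6): max_ending_here = 2, max_so_far = 8
Position 3 (value -7): max_ending_here = -5, max_so_far = 8
Position 4 (value -6): max_ending_here = -6, max_so_far = 8
Position 5 (value -4): max_ending_here = -4, max_so_far = 8

Maximum subarray: [7, 1]
Maximum sum: 8

The maximum subarray is [7, 1] with sum 8. This subarray runs from index 0 to index 1.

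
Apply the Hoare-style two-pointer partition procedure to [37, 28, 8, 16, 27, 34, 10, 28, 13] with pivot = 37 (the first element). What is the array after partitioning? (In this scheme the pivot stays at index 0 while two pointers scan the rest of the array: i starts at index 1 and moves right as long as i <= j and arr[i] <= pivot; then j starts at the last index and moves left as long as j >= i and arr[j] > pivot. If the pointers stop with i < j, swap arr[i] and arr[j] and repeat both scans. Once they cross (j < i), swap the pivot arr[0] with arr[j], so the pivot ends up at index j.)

Hoare-style two-pointer partition with pivot = 37:

Initial array: [37, 28, 8, 16, 27, 34, 10, 28, 13]

Pointers start at i = 1, j = 8.
i ends at 9, j ends at 8: the pointers have crossed (j < i), so scanning stops.

Swap pivot arr[0] with arr[8] to place pivot at position 8: [13, 28, 8, 16, 27, 34, 10, 28, 37]
Pivot position: 8

After partitioning with pivot 37, the array becomes [13, 28, 8, 16, 27, 34, 10, 28, 37]. The pivot is placed at index 8. All elements to the left of the pivot are <= 37, and all elements to the right are > 37.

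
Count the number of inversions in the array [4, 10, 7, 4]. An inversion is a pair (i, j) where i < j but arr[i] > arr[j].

Finding inversions in [4, 10, 7, 4]:

(1, 2): arr[1]=10 > arr[2]=7
(1, 3): arr[1]=10 > arr[3]=4
(2, 3): arr[2]=7 > arr[3]=4

Total inversions: 3

The array has 3 inversion(s): (1,2), (1,3), (2,3). Each pair (i,j) satisfies i < j and arr[i] > arr[j].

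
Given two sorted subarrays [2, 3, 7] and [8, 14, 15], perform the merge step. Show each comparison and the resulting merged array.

Merging process:

Compare 2 vs 8: take 2 from left. Merged: [2]
Compare 3 vs 8: take 3 from left. Merged: [2, 3]
Compare 7 vs 8: take 7 from left. Merged: [2, 3, 7]
Append remaining from right: [8, 14, 15]. Merged: [2, 3, 7, 8, 14, 15]

Final merged array: [2, 3, 7, 8, 14, 15]
Total comparisons: 3

The merged array is [2, 3, 7, 8, 14, 15], requiring 3 comparisons. The merge step runs in O(n) time where n is the total number of elements.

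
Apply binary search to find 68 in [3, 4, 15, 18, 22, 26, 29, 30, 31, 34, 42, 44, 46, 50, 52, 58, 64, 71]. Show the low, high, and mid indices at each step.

Binary search for 68 in [3, 4, 15, 18, 22, 26, 29, 30, 31, 34, 42, 44, 46, 50, 52, 58, 64, 71]:

lo=0, hi=17, mid=8, arr[mid]=31 -> 31 < 68, search right half
lo=9, hi=17, mid=13, arr[mid]=50 -> 50 < 68, search right half
lo=14, hi=17, mid=15, arr[mid]=58 -> 58 < 68, search right half
lo=16, hi=17, mid=16, arr[mid]=64 -> 64 < 68, search right half
lo=17, hi=17, mid=17, arr[mid]=71 -> 71 > 68, search left half
lo=17 > hi=16, target 68 not found

Binary search determines that 68 is not in the array after 5 comparisons. The search space was exhausted without finding the target.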